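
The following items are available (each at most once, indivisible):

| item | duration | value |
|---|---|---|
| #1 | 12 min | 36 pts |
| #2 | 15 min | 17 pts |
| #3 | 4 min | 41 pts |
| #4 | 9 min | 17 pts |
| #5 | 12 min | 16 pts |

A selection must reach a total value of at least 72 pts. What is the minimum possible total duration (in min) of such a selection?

Subsets with value ≥ 72, sorted by total duration:
- #1+#3: duration 16, value 77
- #1+#3+#4: duration 25, value 94
Minimum duration: 16 min.

16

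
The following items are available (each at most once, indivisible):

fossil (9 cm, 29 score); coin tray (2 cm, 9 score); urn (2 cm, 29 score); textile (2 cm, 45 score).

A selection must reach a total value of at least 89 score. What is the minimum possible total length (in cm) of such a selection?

Subsets with value ≥ 89, sorted by total length:
- fossil+urn+textile: length 13, value 103
- fossil+coin tray+urn+textile: length 15, value 112
Minimum length: 13 cm.

13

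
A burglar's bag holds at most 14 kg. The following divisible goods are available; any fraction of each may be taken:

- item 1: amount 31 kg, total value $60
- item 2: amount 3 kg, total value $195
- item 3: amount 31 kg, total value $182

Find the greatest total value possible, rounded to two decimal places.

259.58

Take in order of value per unit:
- item 2 (195/3 per unit): all 3 → value 195, running total 195.00
- item 3 (182/31 per unit): 11 of 31 → value 11×182/31 = 64.5806, running total 259.58
Total 259.58.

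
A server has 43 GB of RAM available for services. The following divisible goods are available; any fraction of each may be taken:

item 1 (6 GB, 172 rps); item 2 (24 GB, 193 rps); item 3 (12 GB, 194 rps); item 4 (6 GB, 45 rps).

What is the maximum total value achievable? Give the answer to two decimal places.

566.50

Take in order of value per unit:
- item 1 (172/6 per unit): all 6 → value 172, running total 172.00
- item 3 (194/12 per unit): all 12 → value 194, running total 366.00
- item 2 (193/24 per unit): all 24 → value 193, running total 559.00
- item 4 (45/6 per unit): 1 of 6 → value 1×45/6 = 7.5000, running total 566.50
Total 566.50.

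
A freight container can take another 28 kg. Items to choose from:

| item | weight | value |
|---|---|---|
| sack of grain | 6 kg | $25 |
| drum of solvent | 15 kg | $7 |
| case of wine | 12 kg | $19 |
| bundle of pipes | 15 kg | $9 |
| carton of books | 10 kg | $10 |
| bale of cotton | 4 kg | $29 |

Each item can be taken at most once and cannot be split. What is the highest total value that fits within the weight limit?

$73

Check high-value combinations within 28 kg:
- sack of grain+case of wine+bale of cotton: weight 6+12+4=22, value 25+19+29=73
- sack of grain+carton of books+bale of cotton: weight 6+10+4=20, value 25+10+29=64
- sack of grain+bundle of pipes+bale of cotton: weight 6+15+4=25, value 25+9+29=63
- sack of grain+drum of solvent+bale of cotton: weight 6+15+4=25, value 25+7+29=61
- case of wine+carton of books+bale of cotton: weight 12+10+4=26, value 19+10+29=58
Best: $73.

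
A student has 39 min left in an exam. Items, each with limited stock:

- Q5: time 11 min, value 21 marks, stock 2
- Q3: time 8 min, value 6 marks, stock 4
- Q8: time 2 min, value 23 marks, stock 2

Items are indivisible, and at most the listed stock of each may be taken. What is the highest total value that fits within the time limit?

Best selections within time 39 and stock limits:
- 2×Q5 + 1×Q3 + 2×Q8: time 34, value 94
- 2×Q5 + 2×Q8: time 26, value 88
- 1×Q5 + 3×Q3 + 2×Q8: time 39, value 85
Best: 94 marks.

94 marks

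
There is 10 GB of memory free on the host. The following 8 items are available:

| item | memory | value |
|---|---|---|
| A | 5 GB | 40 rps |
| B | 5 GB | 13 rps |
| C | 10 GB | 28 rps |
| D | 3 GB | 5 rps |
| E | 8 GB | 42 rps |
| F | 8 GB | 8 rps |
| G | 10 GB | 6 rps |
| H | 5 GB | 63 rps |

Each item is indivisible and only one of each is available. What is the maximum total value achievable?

Check high-value combinations within 10 GB:
- A+H: memory 5+5=10, value 40+63=103
- B+H: memory 5+5=10, value 13+63=76
- D+H: memory 3+5=8, value 5+63=68
- H: memory 5, value 63
- A+B: memory 5+5=10, value 40+13=53
Best: 103 rps.

103 rps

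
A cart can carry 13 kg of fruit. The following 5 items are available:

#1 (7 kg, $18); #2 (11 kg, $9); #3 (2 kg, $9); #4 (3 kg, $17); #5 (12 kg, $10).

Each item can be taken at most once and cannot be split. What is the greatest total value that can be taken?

$44

Check high-value combinations within 13 kg:
- #1+#3+#4: weight 7+2+3=12, value 18+9+17=44
- #1+#4: weight 7+3=10, value 18+17=35
- #1+#3: weight 7+2=9, value 18+9=27
- #3+#4: weight 2+3=5, value 9+17=26
Best: $44.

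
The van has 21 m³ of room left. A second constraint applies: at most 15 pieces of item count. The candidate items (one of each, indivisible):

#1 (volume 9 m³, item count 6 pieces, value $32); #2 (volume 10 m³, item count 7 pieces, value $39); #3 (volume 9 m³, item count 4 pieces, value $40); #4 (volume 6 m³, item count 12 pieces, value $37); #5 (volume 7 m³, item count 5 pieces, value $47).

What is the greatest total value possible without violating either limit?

Feasible sets respecting both limits:
- #3+#5: volume 16, item count 9, value 87
- #2+#5: volume 17, item count 12, value 86
- #2+#3: volume 19, item count 11, value 79
Best: $87.

$87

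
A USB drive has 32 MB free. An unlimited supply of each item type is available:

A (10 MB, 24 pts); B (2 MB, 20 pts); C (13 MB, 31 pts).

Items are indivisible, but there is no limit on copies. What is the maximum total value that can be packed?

320 pts

Best value-per-unit is B at 20/2, and filling with it alone uses size 16×2=32. No mix of the others beats 16×20 = 320.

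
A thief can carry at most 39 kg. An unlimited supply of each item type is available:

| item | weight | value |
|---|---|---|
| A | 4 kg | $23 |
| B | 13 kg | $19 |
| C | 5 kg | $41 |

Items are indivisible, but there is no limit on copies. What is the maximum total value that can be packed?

$310

Best value-per-unit is C at 41/5; filling with it alone gives 7×41 = 287.
Optimal mix: 1×A + 7×C → weight 39, value 310.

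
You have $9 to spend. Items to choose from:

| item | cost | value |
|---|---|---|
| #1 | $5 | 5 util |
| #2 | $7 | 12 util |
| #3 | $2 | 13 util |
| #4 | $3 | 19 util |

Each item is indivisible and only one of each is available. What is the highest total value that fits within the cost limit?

32 util

This is a 0/1 knapsack; check combinations near the capacity.
- #3+#4: cost 2+3=5, value 13+19=32
- #2+#3: cost 7+2=9, value 12+13=25
- #1+#4: cost 5+3=8, value 5+19=24
- #4: cost 3, value 19
Best: 32 util.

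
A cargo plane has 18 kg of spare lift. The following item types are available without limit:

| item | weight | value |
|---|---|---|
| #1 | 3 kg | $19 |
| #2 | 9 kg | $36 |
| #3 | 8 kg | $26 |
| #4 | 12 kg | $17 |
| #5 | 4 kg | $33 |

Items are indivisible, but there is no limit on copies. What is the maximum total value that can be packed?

Best value-per-unit is #5 at 33/4; filling with it alone gives 4×33 = 132.
Optimal mix: 2×#1 + 3×#5 → weight 18, value 137.

$137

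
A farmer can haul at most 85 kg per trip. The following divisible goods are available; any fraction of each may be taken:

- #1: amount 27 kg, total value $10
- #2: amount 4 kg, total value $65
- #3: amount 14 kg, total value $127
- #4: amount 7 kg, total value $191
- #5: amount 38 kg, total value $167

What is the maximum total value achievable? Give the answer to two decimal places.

Take in order of value per unit:
- #4 (191/7 per unit): all 7 → value 191, running total 191.00
- #2 (65/4 per unit): all 4 → value 65, running total 256.00
- #3 (127/14 per unit): all 14 → value 127, running total 383.00
- #5 (167/38 per unit): all 38 → value 167, running total 550.00
- #1 (10/27 per unit): 22 of 27 → value 22×10/27 = 8.1481, running total 558.15
Total 558.15.

558.15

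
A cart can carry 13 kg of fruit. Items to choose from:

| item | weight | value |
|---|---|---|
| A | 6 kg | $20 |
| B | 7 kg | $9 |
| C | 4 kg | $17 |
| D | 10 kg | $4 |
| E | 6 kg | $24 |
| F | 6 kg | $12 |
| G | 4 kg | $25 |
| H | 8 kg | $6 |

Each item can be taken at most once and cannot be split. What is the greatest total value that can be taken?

Check high-value combinations within 13 kg:
- E+G: weight 6+4=10, value 24+25=49
- A+G: weight 6+4=10, value 20+25=45
- A+E: weight 6+6=12, value 20+24=44
- C+G: weight 4+4=8, value 17+25=42
Best: $49.

$49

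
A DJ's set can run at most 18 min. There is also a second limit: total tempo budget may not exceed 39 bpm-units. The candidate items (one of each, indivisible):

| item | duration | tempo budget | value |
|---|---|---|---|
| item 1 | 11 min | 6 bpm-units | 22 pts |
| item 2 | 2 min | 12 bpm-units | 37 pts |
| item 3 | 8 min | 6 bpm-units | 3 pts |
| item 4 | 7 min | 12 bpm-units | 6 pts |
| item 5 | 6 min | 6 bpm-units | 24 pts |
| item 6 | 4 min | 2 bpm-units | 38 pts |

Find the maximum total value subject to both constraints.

Feasible sets respecting both limits:
- item 2+item 5+item 6: duration 12, tempo budget 20, value 99
- item 1+item 2+item 6: duration 17, tempo budget 20, value 97
- item 2+item 4+item 6: duration 13, tempo budget 26, value 81
Best: 99 pts.

99 pts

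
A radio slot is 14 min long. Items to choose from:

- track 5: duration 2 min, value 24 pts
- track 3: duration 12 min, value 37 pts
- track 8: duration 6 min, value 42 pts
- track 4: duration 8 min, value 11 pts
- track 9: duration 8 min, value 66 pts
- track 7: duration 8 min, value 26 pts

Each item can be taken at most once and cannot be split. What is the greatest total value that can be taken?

108 pts

Check high-value combinations within 14 min:
- track 8+track 9: duration 6+8=14, value 42+66=108
- track 5+track 9: duration 2+8=10, value 24+66=90
- track 8+track 7: duration 6+8=14, value 42+26=68
- track 5+track 8: duration 2+6=8, value 24+42=66
- track 9: duration 8, value 66
Best: 108 pts.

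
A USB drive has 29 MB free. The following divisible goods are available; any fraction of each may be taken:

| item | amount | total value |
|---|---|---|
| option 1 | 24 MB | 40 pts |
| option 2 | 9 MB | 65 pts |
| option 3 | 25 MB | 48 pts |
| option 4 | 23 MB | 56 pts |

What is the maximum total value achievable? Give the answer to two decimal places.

Take in order of value per unit:
- option 2 (65/9 per unit): all 9 → value 65, running total 65.00
- option 4 (56/23 per unit): 20 of 23 → value 20×56/23 = 48.6957, running total 113.70
Total 113.70.

113.70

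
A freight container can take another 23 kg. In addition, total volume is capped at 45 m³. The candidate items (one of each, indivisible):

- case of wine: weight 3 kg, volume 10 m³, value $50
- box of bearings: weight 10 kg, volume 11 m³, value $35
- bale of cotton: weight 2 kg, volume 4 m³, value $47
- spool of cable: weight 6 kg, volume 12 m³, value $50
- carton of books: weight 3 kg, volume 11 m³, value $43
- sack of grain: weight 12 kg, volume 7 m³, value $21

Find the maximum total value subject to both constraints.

Feasible sets respecting both limits:
- case of wine+bale of cotton+spool of cable+carton of books: weight 14, volume 37, value 190
- case of wine+box of bearings+bale of cotton+spool of cable: weight 21, volume 37, value 182
- case of wine+box of bearings+spool of cable+carton of books: weight 22, volume 44, value 178
- case of wine+box of bearings+bale of cotton+carton of books: weight 18, volume 36, value 175
Best: $190.

$190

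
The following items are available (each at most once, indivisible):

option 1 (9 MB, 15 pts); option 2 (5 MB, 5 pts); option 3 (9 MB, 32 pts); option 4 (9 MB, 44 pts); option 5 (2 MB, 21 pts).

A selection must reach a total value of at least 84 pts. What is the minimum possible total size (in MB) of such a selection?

20

Subsets with value ≥ 84, sorted by total size:
- option 3+option 4+option 5: size 20, value 97
- option 2+option 3+option 4+option 5: size 25, value 102
Minimum size: 20 MB.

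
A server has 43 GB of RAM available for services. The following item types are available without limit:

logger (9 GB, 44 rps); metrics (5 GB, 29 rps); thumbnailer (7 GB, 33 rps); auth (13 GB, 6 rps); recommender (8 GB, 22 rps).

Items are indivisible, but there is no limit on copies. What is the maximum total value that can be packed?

236 rps

Best value-per-unit is metrics at 29/5; filling with it alone gives 8×29 = 232.
Optimal mix: 7×metrics + 1×thumbnailer → memory 42, value 236.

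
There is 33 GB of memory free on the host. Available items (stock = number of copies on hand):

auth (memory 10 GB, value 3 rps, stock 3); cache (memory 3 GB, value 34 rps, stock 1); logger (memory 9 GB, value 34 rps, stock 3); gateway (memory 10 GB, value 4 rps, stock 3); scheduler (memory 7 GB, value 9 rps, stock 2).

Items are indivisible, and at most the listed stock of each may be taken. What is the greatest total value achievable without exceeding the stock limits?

136 rps

Top feasible selections:
- 1×cache + 3×logger: memory 30, value 136
- 1×cache + 2×logger + 1×scheduler: memory 28, value 111
Best: 136 rps.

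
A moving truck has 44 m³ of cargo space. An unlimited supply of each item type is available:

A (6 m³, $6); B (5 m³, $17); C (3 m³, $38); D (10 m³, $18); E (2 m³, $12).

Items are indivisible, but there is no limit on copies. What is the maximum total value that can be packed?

Best value-per-unit is C at 38/3; filling with it alone gives 14×38 = 532.
Optimal mix: 14×C + 1×E → volume 44, value 544.

$544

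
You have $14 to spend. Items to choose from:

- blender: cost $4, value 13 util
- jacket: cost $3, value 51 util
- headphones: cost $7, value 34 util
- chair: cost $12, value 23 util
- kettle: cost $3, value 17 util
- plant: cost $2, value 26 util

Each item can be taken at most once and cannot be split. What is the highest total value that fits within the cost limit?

This is a 0/1 knapsack; check combinations near the capacity.
- jacket+headphones+plant: cost 3+7+2=12, value 51+34+26=111
- blender+jacket+kettle+plant: cost 4+3+3+2=12, value 13+51+17+26=107
- jacket+headphones+kettle: cost 3+7+3=13, value 51+34+17=102
Best: 111 util.

111 util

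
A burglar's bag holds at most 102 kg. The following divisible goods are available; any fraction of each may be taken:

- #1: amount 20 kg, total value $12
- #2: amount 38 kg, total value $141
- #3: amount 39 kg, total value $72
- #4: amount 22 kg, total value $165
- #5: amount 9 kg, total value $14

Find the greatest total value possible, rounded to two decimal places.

382.67

Take in order of value per unit:
- #4 (165/22 per unit): all 22 → value 165, running total 165.00
- #2 (141/38 per unit): all 38 → value 141, running total 306.00
- #3 (72/39 per unit): all 39 → value 72, running total 378.00
- #5 (14/9 per unit): 3 of 9 → value 3×14/9 = 4.6667, running total 382.67
Total 382.67.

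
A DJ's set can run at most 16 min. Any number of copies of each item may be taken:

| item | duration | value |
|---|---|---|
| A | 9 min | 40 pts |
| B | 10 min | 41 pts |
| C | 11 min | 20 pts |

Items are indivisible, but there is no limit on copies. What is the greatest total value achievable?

Best value-per-unit is A at 40/9; filling with it alone gives 1×40 = 40.
Optimal mix: 1×B → duration 10, value 41.

41 pts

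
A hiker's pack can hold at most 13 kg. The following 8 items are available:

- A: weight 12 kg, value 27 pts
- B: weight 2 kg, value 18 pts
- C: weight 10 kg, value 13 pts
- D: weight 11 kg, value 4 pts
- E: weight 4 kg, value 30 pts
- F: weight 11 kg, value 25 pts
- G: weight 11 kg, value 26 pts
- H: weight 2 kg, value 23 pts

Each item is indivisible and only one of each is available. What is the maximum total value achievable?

71 pts

Check high-value combinations within 13 kg:
- B+E+H: weight 2+4+2=8, value 18+30+23=71
- E+H: weight 4+2=6, value 30+23=53
- G+H: weight 11+2=13, value 26+23=49
- B+E: weight 2+4=6, value 18+30=48
- F+H: weight 11+2=13, value 25+23=48
Best: 71 pts.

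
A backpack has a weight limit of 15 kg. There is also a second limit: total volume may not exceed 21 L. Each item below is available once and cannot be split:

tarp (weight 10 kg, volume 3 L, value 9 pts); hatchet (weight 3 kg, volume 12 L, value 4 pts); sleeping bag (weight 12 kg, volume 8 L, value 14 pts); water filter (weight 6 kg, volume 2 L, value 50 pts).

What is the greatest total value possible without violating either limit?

Feasible sets respecting both limits:
- hatchet+water filter: weight 9, volume 14, value 54
- water filter: weight 6, volume 2, value 50
- hatchet+sleeping bag: weight 15, volume 20, value 18
Best: 54 pts.

54 pts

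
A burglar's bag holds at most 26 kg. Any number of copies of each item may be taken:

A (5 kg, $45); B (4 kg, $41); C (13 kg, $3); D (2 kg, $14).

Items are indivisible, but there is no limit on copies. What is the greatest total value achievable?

Best value-per-unit is B at 41/4; filling with it alone gives 6×41 = 246.
Optimal mix: 6×B + 1×D → weight 26, value 260.

$260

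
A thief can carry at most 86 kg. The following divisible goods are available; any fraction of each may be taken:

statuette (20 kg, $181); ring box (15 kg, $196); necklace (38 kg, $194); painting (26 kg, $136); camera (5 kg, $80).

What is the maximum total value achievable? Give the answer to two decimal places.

Take in order of value per unit:
- camera (80/5 per unit): all 5 → value 80, running total 80.00
- ring box (196/15 per unit): all 15 → value 196, running total 276.00
- statuette (181/20 per unit): all 20 → value 181, running total 457.00
- painting (136/26 per unit): all 26 → value 136, running total 593.00
- necklace (194/38 per unit): 20 of 38 → value 20×194/38 = 102.1053, running total 695.11
Total 695.11.

695.11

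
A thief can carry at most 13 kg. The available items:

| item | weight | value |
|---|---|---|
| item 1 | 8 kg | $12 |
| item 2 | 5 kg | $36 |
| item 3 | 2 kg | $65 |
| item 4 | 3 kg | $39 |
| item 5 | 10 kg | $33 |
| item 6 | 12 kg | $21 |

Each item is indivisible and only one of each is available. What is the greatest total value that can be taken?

$140

Check high-value combinations within 13 kg:
- item 2+item 3+item 4: weight 5+2+3=10, value 36+65+39=140
- item 1+item 3+item 4: weight 8+2+3=13, value 12+65+39=116
- item 3+item 4: weight 2+3=5, value 65+39=104
- item 2+item 3: weight 5+2=7, value 36+65=101
- item 3+item 5: weight 2+10=12, value 65+33=98
Best: $140.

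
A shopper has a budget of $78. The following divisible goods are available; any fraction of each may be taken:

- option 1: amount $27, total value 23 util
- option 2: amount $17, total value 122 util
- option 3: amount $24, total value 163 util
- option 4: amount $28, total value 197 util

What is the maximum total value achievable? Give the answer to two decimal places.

Take in order of value per unit:
- option 2 (122/17 per unit): all 17 → value 122, running total 122.00
- option 4 (197/28 per unit): all 28 → value 197, running total 319.00
- option 3 (163/24 per unit): all 24 → value 163, running total 482.00
- option 1 (23/27 per unit): 9 of 27 → value 9×23/27 = 7.6667, running total 489.67
Total 489.67.

489.67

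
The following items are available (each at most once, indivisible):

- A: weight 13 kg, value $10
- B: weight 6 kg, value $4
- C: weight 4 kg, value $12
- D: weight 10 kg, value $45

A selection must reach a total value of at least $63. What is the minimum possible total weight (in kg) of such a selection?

27

Subsets with value ≥ 63, sorted by total weight:
- A+C+D: weight 27, value 67
- A+B+C+D: weight 33, value 71
Minimum weight: 27 kg.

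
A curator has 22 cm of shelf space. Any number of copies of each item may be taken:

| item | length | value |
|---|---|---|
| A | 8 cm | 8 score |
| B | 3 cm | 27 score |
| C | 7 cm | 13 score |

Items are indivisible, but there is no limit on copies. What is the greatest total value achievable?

189 score

Best value-per-unit is B at 27/3, and filling with it alone uses length 7×3=21. No mix of the others beats 7×27 = 189.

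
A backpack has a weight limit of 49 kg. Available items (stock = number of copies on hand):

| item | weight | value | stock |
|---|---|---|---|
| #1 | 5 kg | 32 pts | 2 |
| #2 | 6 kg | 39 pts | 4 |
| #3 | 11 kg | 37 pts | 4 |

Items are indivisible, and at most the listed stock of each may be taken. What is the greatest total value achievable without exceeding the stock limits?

Best selections within weight 49 and stock limits:
- 2×#1 + 4×#2 + 1×#3: weight 45, value 257
- 4×#2 + 2×#3: weight 46, value 230
- 1×#1 + 4×#2 + 1×#3: weight 40, value 225
- 1×#1 + 3×#2 + 2×#3: weight 45, value 223
Best: 257 pts.

257 pts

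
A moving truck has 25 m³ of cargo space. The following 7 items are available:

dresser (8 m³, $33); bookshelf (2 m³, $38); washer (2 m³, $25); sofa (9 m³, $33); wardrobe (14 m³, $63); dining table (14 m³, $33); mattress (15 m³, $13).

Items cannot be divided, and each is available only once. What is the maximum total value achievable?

$134

This is a 0/1 knapsack; check combinations near the capacity.
- dresser+bookshelf+wardrobe: volume 8+2+14=24, value 33+38+63=134
- bookshelf+sofa+wardrobe: volume 2+9+14=25, value 38+33+63=134
- dresser+bookshelf+washer+sofa: volume 8+2+2+9=21, value 33+38+25+33=129
- bookshelf+washer+wardrobe: volume 2+2+14=18, value 38+25+63=126
Best: $134.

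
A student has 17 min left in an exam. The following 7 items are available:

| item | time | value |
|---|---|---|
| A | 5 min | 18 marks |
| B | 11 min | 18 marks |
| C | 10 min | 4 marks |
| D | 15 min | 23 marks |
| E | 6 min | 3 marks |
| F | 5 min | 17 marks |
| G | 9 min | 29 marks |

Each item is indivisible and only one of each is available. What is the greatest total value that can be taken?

Check high-value combinations within 17 min:
- A+G: time 5+9=14, value 18+29=47
- F+G: time 5+9=14, value 17+29=46
- A+E+F: time 5+6+5=16, value 18+3+17=38
Best: 47 marks.

47 marks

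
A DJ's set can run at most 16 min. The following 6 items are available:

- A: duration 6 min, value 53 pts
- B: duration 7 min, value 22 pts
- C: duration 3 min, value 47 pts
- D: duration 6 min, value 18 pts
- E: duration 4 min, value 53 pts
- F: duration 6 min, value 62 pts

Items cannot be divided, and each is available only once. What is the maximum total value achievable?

Check high-value combinations within 16 min:
- A+E+F: duration 6+4+6=16, value 53+53+62=168
- C+E+F: duration 3+4+6=13, value 47+53+62=162
- A+C+F: duration 6+3+6=15, value 53+47+62=162
- A+C+E: duration 6+3+4=13, value 53+47+53=153
Best: 168 pts.

168 pts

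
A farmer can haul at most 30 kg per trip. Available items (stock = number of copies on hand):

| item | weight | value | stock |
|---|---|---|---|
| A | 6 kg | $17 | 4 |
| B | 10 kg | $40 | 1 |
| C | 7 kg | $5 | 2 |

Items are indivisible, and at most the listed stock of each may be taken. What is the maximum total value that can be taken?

Best selections within weight 30 and stock limits:
- 3×A + 1×B: weight 28, value 91
- 2×A + 1×B + 1×C: weight 29, value 79
- 2×A + 1×B: weight 22, value 74
- 4×A: weight 24, value 68
Best: $91.

$91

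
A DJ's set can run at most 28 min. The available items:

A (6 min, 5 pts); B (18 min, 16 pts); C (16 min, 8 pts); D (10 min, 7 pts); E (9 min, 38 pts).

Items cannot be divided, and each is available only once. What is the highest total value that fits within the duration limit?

54 pts

This is a 0/1 knapsack; check combinations near the capacity.
- B+E: duration 18+9=27, value 16+38=54
- A+D+E: duration 6+10+9=25, value 5+7+38=50
- C+E: duration 16+9=25, value 8+38=46
- D+E: duration 10+9=19, value 7+38=45
- A+E: duration 6+9=15, value 5+38=43
Best: 54 pts.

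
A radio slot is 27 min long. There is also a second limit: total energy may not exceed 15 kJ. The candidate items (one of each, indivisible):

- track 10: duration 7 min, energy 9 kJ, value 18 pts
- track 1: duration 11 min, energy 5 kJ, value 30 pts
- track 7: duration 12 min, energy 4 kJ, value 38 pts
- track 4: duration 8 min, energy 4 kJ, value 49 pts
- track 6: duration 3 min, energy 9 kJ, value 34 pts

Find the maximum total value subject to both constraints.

Feasible sets respecting both limits:
- track 7+track 4: duration 20, energy 8, value 87
- track 4+track 6: duration 11, energy 13, value 83
- track 1+track 4: duration 19, energy 9, value 79
Best: 87 pts.

87 pts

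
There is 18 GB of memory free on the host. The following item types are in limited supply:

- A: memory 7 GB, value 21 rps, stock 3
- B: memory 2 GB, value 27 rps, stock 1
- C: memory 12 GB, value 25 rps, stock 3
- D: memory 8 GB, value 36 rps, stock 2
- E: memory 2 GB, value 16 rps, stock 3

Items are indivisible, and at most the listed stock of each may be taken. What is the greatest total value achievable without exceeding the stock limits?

Best selections within memory 18 and stock limits:
- 1×B + 1×D + 3×E: memory 16, value 111
- 1×B + 2×D: memory 18, value 99
- 1×A + 1×B + 3×E: memory 15, value 96
- 1×B + 1×D + 2×E: memory 14, value 95
Best: 111 rps.

111 rps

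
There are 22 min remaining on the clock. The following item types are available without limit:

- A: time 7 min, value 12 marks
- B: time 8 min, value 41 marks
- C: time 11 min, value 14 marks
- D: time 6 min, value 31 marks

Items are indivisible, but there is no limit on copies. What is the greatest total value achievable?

113 marks

Best value-per-unit is D at 31/6; filling with it alone gives 3×31 = 93.
Optimal mix: 2×B + 1×D → time 22, value 113.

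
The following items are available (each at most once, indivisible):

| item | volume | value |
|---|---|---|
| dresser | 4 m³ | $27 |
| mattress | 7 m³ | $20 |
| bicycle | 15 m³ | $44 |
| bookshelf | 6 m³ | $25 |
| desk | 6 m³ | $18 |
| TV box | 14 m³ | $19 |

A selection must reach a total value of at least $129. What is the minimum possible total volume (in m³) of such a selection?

Subsets with value ≥ 129, sorted by total volume:
- dresser+mattress+bicycle+bookshelf+desk: volume 38, value 134
- dresser+bicycle+bookshelf+desk+TV box: volume 45, value 133
- dresser+mattress+bicycle+bookshelf+TV box: volume 46, value 135
- dresser+mattress+bicycle+bookshelf+desk+TV box: volume 52, value 153
Minimum volume: 38 m³.

38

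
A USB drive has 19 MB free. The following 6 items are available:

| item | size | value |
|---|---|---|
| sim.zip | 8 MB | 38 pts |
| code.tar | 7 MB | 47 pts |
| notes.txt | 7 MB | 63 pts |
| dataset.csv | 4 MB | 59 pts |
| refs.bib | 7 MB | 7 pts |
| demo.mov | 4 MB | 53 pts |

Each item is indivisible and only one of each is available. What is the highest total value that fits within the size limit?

175 pts

This is a 0/1 knapsack; check combinations near the capacity.
- notes.txt+dataset.csv+demo.mov: size 7+4+4=15, value 63+59+53=175
- code.tar+notes.txt+dataset.csv: size 7+7+4=18, value 47+63+59=169
- code.tar+notes.txt+demo.mov: size 7+7+4=18, value 47+63+53=163
- sim.zip+notes.txt+dataset.csv: size 8+7+4=19, value 38+63+59=160
- code.tar+dataset.csv+demo.mov: size 7+4+4=15, value 47+59+53=159
Best: 175 pts.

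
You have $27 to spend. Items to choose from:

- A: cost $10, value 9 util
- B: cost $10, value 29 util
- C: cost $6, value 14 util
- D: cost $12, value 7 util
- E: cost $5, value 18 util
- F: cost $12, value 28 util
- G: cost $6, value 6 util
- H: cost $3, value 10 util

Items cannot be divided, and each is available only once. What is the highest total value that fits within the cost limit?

Check high-value combinations within $27:
- B+E+F: cost 10+5+12=27, value 29+18+28=75
- B+C+E+H: cost 10+6+5+3=24, value 29+14+18+10=71
- C+E+F+H: cost 6+5+12+3=26, value 14+18+28+10=70
- B+F+H: cost 10+12+3=25, value 29+28+10=67
- B+C+E+G: cost 10+6+5+6=27, value 29+14+18+6=67
Best: 75 util.

75 util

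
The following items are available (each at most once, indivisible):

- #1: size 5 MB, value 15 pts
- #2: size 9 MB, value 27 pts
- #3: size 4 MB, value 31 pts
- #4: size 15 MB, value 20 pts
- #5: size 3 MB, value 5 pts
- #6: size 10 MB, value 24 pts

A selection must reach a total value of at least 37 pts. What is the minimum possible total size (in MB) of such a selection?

9

Subsets with value ≥ 37, sorted by total size:
- #1+#3: size 9, value 46
- #1+#3+#5: size 12, value 51
- #2+#3: size 13, value 58
- #3+#6: size 14, value 55
Minimum size: 9 MB.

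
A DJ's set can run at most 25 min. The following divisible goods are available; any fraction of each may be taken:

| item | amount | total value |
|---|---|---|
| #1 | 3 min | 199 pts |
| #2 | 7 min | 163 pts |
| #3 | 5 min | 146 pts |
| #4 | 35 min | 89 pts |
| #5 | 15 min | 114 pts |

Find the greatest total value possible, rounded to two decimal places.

Take in order of value per unit:
- #1 (199/3 per unit): all 3 → value 199, running total 199.00
- #3 (146/5 per unit): all 5 → value 146, running total 345.00
- #2 (163/7 per unit): all 7 → value 163, running total 508.00
- #5 (114/15 per unit): 10 of 15 → value 10×114/15 = 76.0000, running total 584.00
Total 584.00.

584.00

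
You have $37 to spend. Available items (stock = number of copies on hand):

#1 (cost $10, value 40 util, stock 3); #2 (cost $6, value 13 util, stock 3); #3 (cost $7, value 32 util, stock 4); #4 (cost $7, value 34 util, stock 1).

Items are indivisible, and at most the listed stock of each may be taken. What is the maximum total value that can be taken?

Top feasible selections:
- 4×#3 + 1×#4: cost 35, value 162
- 3×#1 + 1×#4: cost 37, value 154
- 3×#1 + 1×#3: cost 37, value 152
- 1×#1 + 1×#2 + 2×#3 + 1×#4: cost 37, value 151
Best: 162 util.

162 util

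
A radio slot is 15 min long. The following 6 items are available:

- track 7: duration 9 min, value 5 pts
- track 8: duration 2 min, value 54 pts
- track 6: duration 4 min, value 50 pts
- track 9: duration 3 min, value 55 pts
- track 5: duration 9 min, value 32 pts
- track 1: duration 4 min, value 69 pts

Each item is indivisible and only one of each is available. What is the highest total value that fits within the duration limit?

228 pts

This is a 0/1 knapsack; check combinations near the capacity.
- track 8+track 6+track 9+track 1: duration 2+4+3+4=13, value 54+50+55+69=228
- track 8+track 9+track 1: duration 2+3+4=9, value 54+55+69=178
- track 6+track 9+track 1: duration 4+3+4=11, value 50+55+69=174
- track 8+track 6+track 1: duration 2+4+4=10, value 54+50+69=173
Best: 228 pts.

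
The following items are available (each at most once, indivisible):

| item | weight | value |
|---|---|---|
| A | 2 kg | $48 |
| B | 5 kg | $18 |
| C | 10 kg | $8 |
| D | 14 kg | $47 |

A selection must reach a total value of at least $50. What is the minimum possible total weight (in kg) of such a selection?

7

Subsets with value ≥ 50, sorted by total weight:
- A+B: weight 7, value 66
- A+C: weight 12, value 56
- A+D: weight 16, value 95
Minimum weight: 7 kg.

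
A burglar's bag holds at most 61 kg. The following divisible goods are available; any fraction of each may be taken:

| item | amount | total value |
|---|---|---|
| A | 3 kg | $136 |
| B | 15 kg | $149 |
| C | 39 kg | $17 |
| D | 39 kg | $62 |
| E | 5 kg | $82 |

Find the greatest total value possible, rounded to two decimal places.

Take in order of value per unit:
- A (136/3 per unit): all 3 → value 136, running total 136.00
- E (82/5 per unit): all 5 → value 82, running total 218.00
- B (149/15 per unit): all 15 → value 149, running total 367.00
- D (62/39 per unit): 38 of 39 → value 38×62/39 = 60.4103, running total 427.41
Total 427.41.

427.41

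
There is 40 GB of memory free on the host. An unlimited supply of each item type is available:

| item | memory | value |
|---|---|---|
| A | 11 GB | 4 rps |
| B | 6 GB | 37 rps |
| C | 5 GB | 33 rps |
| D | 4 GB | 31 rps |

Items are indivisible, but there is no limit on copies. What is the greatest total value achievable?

310 rps

Best value-per-unit is D at 31/4, and filling with it alone uses memory 10×4=40. No mix of the others beats 10×31 = 310.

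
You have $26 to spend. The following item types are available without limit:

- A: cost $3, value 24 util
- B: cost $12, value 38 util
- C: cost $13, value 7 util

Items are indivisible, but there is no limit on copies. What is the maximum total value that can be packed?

Best value-per-unit is A at 24/3, and filling with it alone uses cost 8×3=24. No mix of the others beats 8×24 = 192.

192 util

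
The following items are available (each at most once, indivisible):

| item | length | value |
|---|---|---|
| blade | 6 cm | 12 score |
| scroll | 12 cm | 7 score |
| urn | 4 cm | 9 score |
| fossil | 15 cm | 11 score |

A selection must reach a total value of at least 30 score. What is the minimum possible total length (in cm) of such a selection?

25

Subsets with value ≥ 30, sorted by total length:
- blade+urn+fossil: length 25, value 32
- blade+scroll+fossil: length 33, value 30
Minimum length: 25 cm.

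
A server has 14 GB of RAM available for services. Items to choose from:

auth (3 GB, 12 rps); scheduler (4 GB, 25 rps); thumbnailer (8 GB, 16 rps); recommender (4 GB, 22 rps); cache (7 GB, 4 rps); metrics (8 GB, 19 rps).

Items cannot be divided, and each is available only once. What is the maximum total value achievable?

Check high-value combinations within 14 GB:
- auth+scheduler+recommender: memory 3+4+4=11, value 12+25+22=59
- scheduler+recommender: memory 4+4=8, value 25+22=47
- scheduler+metrics: memory 4+8=12, value 25+19=44
- scheduler+thumbnailer: memory 4+8=12, value 25+16=41
Best: 59 rps.

59 rps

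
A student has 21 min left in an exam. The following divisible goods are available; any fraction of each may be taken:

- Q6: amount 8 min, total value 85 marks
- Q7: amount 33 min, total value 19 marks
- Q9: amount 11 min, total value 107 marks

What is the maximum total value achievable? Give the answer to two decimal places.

193.15

Take in order of value per unit:
- Q6 (85/8 per unit): all 8 → value 85, running total 85.00
- Q9 (107/11 per unit): all 11 → value 107, running total 192.00
- Q7 (19/33 per unit): 2 of 33 → value 2×19/33 = 1.1515, running total 193.15
Total 193.15.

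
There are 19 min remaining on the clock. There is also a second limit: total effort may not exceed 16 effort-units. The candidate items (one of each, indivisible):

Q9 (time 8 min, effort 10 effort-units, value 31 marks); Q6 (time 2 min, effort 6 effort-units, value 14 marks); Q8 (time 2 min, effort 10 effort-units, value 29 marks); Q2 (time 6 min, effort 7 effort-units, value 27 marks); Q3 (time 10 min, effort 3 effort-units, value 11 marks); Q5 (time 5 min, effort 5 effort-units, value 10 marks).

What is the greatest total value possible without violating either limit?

Feasible sets respecting both limits:
- Q6+Q2+Q3: time 18, effort 16, value 52
- Q9+Q6: time 10, effort 16, value 45
- Q6+Q8: time 4, effort 16, value 43
Best: 52 marks.

52 marks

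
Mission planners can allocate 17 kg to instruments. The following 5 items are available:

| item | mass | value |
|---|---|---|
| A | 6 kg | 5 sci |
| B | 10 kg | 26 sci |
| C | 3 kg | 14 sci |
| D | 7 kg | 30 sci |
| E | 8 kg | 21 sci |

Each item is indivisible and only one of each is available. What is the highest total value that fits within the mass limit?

Check high-value combinations within 17 kg:
- B+D: mass 10+7=17, value 26+30=56
- D+E: mass 7+8=15, value 30+21=51
- A+C+D: mass 6+3+7=16, value 5+14+30=49
- C+D: mass 3+7=10, value 14+30=44
Best: 56 sci.

56 sci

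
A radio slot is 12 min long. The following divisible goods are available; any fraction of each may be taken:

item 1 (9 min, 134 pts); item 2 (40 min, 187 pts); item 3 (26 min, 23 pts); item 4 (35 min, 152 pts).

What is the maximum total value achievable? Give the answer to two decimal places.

Take in order of value per unit:
- item 1 (134/9 per unit): all 9 → value 134, running total 134.00
- item 2 (187/40 per unit): 3 of 40 → value 3×187/40 = 14.0250, running total 148.03
Total 148.03.

148.03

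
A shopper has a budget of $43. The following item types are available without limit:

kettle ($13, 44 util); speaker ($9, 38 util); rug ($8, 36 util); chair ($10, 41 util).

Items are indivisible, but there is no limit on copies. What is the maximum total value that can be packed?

Best value-per-unit is rug at 36/8; filling with it alone gives 5×36 = 180.
Optimal mix: 1×speaker + 3×rug + 1×chair → cost 43, value 187.

187 util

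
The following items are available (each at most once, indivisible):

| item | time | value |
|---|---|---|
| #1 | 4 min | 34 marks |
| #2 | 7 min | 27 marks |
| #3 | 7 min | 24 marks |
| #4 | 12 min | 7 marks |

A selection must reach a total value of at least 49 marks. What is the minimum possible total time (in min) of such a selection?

11

Subsets with value ≥ 49, sorted by total time:
- #1+#2: time 11, value 61
- #1+#3: time 11, value 58
- #2+#3: time 14, value 51
Minimum time: 11 min.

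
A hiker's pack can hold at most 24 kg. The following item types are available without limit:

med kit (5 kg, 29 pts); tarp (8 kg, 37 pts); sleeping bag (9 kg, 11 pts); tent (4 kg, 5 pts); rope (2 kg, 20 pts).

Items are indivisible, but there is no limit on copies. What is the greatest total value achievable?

Best value-per-unit is rope at 20/2, and filling with it alone uses weight 12×2=24. No mix of the others beats 12×20 = 240.

240 pts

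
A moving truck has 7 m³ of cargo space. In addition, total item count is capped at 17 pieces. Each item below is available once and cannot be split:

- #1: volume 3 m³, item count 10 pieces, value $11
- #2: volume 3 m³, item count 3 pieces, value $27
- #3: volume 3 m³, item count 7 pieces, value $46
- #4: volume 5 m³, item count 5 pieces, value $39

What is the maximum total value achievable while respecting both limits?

Feasible sets respecting both limits:
- #2+#3: volume 6, item count 10, value 73
- #1+#3: volume 6, item count 17, value 57
- #3: volume 3, item count 7, value 46
- #4: volume 5, item count 5, value 39
Best: $73.

$73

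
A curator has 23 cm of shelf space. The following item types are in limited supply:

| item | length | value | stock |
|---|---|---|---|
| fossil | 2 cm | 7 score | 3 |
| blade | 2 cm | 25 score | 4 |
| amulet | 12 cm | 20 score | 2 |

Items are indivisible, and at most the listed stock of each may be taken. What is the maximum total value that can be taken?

127 score

Top feasible selections:
- 1×fossil + 4×blade + 1×amulet: length 22, value 127
- 3×fossil + 4×blade: length 14, value 121
Best: 127 score.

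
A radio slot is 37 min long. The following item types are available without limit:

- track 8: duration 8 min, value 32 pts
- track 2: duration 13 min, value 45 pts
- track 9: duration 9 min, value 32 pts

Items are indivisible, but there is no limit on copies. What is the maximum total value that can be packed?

Best value-per-unit is track 8 at 32/8; filling with it alone gives 4×32 = 128.
Optimal mix: 3×track 8 + 1×track 2 → duration 37, value 141.

141 pts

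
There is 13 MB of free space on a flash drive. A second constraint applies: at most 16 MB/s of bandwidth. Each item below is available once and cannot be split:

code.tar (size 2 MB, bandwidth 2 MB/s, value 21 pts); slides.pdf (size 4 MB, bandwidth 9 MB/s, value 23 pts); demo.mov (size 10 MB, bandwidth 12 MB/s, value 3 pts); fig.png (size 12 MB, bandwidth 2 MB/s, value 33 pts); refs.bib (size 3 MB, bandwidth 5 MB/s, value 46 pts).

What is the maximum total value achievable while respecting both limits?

Feasible sets respecting both limits:
- code.tar+slides.pdf+refs.bib: size 9, bandwidth 16, value 90
- slides.pdf+refs.bib: size 7, bandwidth 14, value 69
- code.tar+refs.bib: size 5, bandwidth 7, value 67
Best: 90 pts.

90 pts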